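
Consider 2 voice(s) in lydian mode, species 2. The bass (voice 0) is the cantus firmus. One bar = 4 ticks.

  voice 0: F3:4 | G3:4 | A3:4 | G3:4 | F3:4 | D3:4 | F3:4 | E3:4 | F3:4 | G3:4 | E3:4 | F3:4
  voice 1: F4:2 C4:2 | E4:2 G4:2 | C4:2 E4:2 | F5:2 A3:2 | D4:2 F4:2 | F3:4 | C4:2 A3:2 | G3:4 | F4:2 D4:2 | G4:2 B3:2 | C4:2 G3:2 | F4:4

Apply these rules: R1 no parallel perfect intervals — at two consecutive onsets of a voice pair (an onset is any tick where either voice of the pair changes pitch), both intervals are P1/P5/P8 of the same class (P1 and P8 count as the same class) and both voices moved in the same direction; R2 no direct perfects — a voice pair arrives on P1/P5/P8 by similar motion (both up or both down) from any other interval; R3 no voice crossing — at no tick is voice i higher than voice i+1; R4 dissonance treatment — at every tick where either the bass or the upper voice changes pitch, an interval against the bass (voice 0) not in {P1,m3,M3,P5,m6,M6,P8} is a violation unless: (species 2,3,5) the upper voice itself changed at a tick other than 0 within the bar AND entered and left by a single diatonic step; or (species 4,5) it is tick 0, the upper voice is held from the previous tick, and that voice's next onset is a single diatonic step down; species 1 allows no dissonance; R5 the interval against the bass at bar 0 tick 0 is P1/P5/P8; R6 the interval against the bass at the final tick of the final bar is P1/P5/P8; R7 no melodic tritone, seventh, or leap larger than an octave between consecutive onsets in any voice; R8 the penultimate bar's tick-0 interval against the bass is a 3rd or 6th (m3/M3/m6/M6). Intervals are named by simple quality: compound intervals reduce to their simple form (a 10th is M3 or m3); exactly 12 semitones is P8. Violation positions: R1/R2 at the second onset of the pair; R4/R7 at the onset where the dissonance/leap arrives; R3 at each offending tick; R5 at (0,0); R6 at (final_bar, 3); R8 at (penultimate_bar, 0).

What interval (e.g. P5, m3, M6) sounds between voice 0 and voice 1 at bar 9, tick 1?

voice 0=G3 voice 1=G4 -> P8

P8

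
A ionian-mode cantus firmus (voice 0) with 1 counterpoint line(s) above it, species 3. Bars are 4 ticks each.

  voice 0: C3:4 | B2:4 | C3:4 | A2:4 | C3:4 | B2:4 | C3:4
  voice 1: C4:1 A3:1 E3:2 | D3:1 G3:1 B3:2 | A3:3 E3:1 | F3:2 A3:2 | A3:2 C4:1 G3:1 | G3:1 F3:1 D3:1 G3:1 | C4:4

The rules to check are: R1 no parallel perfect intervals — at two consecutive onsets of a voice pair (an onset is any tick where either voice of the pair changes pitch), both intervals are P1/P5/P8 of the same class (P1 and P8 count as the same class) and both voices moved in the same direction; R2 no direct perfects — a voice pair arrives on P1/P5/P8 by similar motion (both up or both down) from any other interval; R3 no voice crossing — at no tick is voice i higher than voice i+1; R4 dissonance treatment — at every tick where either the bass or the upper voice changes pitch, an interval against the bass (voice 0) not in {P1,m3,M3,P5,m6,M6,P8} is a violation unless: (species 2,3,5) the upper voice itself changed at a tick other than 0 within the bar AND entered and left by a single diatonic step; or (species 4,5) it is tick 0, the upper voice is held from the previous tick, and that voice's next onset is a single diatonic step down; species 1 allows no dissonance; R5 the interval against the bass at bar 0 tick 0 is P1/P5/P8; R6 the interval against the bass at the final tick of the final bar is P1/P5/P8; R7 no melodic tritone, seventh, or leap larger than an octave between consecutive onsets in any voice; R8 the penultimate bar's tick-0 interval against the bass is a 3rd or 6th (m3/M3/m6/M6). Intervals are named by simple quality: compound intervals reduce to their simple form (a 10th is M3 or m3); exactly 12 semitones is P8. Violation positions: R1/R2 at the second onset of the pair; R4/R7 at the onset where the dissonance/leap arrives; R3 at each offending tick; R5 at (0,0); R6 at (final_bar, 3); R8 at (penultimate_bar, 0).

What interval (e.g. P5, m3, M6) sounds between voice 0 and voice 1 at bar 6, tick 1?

P8

voice 0=C3 voice 1=C4 -> P8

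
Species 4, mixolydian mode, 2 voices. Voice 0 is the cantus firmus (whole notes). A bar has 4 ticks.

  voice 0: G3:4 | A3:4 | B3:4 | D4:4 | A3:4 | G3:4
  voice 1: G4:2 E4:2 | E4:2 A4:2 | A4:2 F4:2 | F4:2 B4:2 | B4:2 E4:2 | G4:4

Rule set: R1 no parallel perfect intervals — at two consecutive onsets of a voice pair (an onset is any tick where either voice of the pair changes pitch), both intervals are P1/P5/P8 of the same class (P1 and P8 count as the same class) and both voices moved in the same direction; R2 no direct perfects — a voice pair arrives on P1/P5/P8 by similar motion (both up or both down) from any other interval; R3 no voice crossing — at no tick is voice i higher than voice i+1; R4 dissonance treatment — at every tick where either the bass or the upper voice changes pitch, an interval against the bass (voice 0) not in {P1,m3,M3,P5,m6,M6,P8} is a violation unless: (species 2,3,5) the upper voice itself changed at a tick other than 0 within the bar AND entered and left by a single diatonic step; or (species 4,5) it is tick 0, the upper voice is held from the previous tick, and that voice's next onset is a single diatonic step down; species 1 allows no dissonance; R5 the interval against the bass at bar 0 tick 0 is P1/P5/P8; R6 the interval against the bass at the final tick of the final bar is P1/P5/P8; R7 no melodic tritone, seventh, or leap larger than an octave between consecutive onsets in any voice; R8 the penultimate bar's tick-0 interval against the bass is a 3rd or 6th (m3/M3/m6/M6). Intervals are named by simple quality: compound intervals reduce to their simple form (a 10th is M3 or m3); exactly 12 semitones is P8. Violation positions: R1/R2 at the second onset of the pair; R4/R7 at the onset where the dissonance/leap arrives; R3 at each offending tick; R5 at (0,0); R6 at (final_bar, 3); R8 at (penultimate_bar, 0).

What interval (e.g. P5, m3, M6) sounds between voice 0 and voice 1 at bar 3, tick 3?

M6

voice 0=D4 voice 1=B4 -> M6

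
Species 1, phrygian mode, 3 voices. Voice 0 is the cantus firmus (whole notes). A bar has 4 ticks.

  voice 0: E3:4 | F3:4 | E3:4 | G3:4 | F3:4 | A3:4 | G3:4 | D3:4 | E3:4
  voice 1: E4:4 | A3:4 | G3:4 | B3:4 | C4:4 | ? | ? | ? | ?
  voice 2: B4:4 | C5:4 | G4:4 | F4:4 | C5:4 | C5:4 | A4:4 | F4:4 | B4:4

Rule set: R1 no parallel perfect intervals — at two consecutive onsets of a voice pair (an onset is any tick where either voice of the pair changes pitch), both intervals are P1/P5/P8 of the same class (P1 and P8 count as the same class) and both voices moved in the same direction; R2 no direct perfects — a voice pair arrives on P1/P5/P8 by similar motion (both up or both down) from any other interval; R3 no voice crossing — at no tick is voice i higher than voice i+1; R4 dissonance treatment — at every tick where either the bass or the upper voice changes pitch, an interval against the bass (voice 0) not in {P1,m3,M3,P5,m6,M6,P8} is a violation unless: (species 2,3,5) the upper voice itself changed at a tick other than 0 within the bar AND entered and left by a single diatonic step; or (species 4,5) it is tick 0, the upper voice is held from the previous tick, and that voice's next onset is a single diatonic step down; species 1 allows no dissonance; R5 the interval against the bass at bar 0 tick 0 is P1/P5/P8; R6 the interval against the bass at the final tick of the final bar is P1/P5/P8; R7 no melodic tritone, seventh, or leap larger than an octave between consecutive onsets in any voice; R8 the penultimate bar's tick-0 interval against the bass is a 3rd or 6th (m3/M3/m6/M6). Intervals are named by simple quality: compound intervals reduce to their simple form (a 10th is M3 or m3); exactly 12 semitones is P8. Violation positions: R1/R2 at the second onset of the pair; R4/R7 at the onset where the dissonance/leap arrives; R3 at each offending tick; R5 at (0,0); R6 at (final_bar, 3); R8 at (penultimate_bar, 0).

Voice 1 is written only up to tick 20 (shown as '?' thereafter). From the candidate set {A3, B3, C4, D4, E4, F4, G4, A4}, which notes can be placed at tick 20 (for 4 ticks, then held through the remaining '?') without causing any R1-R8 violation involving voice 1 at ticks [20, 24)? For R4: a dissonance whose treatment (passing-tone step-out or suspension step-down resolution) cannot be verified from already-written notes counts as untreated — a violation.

A3: legal
B3: violates R4
C4: legal
D4: violates R4
E4: violates R1
F4: legal
G4: violates R4
A4: violates R2

{A3, C4, F4}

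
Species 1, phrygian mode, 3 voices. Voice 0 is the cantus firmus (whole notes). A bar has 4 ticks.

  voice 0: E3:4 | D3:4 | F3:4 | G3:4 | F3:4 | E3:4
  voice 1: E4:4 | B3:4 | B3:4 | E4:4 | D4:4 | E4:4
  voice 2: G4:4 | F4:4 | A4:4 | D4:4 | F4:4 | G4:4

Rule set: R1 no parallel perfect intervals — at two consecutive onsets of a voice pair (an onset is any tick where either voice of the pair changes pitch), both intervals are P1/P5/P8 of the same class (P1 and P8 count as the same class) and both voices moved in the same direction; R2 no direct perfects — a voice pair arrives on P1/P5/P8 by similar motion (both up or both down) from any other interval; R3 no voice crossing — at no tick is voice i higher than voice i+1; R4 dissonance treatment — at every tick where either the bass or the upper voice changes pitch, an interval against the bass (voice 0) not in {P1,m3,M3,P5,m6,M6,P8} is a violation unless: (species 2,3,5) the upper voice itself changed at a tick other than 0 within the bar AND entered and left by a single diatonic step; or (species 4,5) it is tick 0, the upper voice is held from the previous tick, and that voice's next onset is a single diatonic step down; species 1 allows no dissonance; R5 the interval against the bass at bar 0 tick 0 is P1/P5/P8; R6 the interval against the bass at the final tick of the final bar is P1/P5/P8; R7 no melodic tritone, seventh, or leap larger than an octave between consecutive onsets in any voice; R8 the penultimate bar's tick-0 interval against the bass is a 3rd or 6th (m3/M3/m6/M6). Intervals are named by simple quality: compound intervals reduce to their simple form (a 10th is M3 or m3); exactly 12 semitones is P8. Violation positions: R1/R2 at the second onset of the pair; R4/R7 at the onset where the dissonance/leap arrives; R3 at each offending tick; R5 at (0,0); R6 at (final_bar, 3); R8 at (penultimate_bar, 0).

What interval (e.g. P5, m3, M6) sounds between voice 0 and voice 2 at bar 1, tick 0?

m3

voice 0=D3 voice 2=F4 -> m3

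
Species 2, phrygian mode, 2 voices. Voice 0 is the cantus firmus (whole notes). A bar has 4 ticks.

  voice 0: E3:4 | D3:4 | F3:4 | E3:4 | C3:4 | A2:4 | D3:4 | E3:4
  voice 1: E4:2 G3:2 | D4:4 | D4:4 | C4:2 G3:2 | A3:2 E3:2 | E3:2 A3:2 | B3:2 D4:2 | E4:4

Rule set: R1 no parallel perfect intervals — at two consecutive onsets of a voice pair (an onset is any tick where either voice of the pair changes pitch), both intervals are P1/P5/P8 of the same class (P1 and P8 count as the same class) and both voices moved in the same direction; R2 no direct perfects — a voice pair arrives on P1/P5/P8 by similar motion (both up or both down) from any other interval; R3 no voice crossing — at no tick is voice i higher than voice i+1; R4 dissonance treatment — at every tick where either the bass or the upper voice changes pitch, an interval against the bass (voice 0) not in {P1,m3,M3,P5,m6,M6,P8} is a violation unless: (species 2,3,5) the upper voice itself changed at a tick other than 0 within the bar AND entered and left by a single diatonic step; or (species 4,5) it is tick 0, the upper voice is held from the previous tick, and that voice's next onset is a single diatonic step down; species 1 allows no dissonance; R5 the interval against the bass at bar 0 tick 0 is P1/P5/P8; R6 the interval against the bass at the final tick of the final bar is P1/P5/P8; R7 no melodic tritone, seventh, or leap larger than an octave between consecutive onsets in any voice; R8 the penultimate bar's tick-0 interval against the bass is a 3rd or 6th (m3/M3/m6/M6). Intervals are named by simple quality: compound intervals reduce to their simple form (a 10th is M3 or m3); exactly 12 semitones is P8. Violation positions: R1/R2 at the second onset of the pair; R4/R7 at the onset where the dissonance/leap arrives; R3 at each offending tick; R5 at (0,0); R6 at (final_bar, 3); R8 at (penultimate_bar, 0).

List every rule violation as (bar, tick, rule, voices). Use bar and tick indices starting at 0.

(7, 0, R1, (0, 1))

bar 0: v0=E3 v1=E4 downbeat P8
bar 1: v0=D3 v1=D4 downbeat P8
bar 2: v0=F3 v1=D4 downbeat M6
bar 3: v0=E3 v1=C4 downbeat m6
bar 4: v0=C3 v1=A3 downbeat M6
bar 5: v0=A2 v1=E3 downbeat P5
bar 6: v0=D3 v1=B3 downbeat M6
bar 7: v0=E3 v1=E4 downbeat P8
  -> R1 @ bar 7 tick 0 v(0, 1): D3/D4 P8 -> E3/E4 P8 similar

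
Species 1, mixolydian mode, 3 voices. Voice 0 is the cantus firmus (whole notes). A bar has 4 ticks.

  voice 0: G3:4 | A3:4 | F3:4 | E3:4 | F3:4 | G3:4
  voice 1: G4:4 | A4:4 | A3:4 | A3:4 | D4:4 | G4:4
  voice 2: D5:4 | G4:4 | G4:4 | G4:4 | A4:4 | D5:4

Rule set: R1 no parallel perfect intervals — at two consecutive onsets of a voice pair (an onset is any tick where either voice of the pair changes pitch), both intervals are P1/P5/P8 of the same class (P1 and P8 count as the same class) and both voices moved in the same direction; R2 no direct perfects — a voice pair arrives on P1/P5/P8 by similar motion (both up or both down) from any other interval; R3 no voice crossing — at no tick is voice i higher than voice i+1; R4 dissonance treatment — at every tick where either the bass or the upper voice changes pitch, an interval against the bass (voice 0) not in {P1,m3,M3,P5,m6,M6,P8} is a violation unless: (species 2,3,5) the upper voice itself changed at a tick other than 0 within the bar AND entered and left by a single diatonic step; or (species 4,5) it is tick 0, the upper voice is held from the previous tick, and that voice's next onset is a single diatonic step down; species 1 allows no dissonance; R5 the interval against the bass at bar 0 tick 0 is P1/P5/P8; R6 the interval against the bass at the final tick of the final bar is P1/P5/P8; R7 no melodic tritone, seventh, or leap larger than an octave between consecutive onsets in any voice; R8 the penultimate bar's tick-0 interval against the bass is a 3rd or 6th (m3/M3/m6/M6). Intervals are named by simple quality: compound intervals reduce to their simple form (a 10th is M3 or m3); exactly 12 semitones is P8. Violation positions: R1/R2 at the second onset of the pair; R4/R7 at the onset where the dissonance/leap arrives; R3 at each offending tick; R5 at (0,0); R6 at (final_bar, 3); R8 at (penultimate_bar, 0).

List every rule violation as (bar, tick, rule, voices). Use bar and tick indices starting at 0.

(1, 0, R1, (0, 1))
(1, 0, R3, (1, 2))
(1, 0, R4, (0, 2))
(1, 1, R3, (1, 2))
(1, 2, R3, (1, 2))
(1, 3, R3, (1, 2))
(2, 0, R4, (0, 2))
(3, 0, R4, (0, 1))
(4, 0, R2, (1, 2))
(5, 0, R1, (1, 2))
(5, 0, R2, (0, 1))
(5, 0, R2, (0, 2))

bar 0: v0=G3 v1=G4 v2=D5 downbeat P5
bar 1: v0=A3 v1=A4 v2=G4 downbeat m7
bar 2: v0=F3 v1=A3 v2=G4 downbeat M2
bar 3: v0=E3 v1=A3 v2=G4 downbeat m3
bar 4: v0=F3 v1=D4 v2=A4 downbeat M3
bar 5: v0=G3 v1=G4 v2=D5 downbeat P5
  -> R1 @ bar 1 tick 0 v(0, 1): G3/G4 P8 -> A3/A4 P8 similar
  -> R3 @ bar 1 tick 0 v(1, 2): A4 above G4
  -> R4 @ bar 1 tick 0 v(0, 2): A3/G4 m7 untreated
  -> R3 @ bar 1 tick 1 v(1, 2): A4 above G4
  -> R3 @ bar 1 tick 2 v(1, 2): A4 above G4
  -> R3 @ bar 1 tick 3 v(1, 2): A4 above G4
  -> R4 @ bar 2 tick 0 v(0, 2): F3/G4 M2 untreated
  -> R4 @ bar 3 tick 0 v(0, 1): E3/A3 P4 untreated
  -> R2 @ bar 4 tick 0 v(1, 2): A3/G4 m7 -> D4/A4 P5 similar
  -> R1 @ bar 5 tick 0 v(1, 2): D4/A4 P5 -> G4/D5 P5 similar
  -> R2 @ bar 5 tick 0 v(0, 1): F3/D4 M6 -> G3/G4 P8 similar
  -> R2 @ bar 5 tick 0 v(0, 2): F3/A4 M3 -> G3/D5 P5 similar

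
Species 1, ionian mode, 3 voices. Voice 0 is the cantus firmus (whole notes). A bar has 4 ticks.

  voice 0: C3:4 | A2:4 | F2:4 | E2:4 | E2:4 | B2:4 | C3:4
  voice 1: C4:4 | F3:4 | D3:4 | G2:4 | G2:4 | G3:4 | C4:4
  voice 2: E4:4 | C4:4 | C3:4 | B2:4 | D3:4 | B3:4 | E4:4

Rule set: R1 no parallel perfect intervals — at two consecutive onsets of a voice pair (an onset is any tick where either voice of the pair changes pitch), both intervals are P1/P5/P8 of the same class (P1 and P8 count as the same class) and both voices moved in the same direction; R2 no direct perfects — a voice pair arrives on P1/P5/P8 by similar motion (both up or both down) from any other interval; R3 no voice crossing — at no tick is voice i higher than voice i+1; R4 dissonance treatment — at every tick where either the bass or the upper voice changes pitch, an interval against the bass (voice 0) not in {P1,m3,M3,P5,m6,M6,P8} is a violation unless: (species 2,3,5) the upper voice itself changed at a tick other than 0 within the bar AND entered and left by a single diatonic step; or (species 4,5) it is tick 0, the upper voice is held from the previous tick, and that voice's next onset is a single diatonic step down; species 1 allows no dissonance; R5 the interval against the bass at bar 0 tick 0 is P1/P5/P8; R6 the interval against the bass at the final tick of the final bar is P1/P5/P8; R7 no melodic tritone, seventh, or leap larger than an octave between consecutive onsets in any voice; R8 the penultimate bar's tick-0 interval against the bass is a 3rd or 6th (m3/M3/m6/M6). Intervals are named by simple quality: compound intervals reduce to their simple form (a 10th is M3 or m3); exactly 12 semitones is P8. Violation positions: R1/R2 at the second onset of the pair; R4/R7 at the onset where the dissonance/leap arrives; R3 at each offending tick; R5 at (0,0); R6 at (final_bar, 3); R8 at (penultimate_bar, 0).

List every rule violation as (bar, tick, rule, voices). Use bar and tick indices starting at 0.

(0, 0, R5, (0, 2))
(1, 0, R2, (1, 2))
(2, 0, R2, (0, 2))
(2, 0, R3, (1, 2))
(2, 1, R3, (1, 2))
(2, 2, R3, (1, 2))
(2, 3, R3, (1, 2))
(3, 0, R1, (0, 2))
(4, 0, R4, (0, 2))
(5, 0, R2, (0, 2))
(5, 0, R8, (0, 2))
(6, 0, R2, (0, 1))
(6, 3, R6, (0, 2))

bar 0: v0=C3 v1=C4 v2=E4 downbeat M3
bar 1: v0=A2 v1=F3 v2=C4 downbeat m3
bar 2: v0=F2 v1=D3 v2=C3 downbeat P5
bar 3: v0=E2 v1=G2 v2=B2 downbeat P5
bar 4: v0=E2 v1=G2 v2=D3 downbeat m7
bar 5: v0=B2 v1=G3 v2=B3 downbeat P8
bar 6: v0=C3 v1=C4 v2=E4 downbeat M3
  -> R5 @ bar 0 tick 0 v(0, 2): opens on M3
  -> R2 @ bar 1 tick 0 v(1, 2): C4/E4 M3 -> F3/C4 P5 similar
  -> R2 @ bar 2 tick 0 v(0, 2): A2/C4 m3 -> F2/C3 P5 similar
  -> R3 @ bar 2 tick 0 v(1, 2): D3 above C3
  -> R3 @ bar 2 tick 1 v(1, 2): D3 above C3
  -> R3 @ bar 2 tick 2 v(1, 2): D3 above C3
  -> R3 @ bar 2 tick 3 v(1, 2): D3 above C3
  -> R1 @ bar 3 tick 0 v(0, 2): F2/C3 P5 -> E2/B2 P5 similar
  -> R4 @ bar 4 tick 0 v(0, 2): E2/D3 m7 untreated
  -> R2 @ bar 5 tick 0 v(0, 2): E2/D3 m7 -> B2/B3 P8 similar
  -> R8 @ bar 5 tick 0 v(0, 2): penult P8 not 3rd/6th
  -> R2 @ bar 6 tick 0 v(0, 1): B2/G3 m6 -> C3/C4 P8 similar
  -> R6 @ bar 6 tick 3 v(0, 2): closes on M3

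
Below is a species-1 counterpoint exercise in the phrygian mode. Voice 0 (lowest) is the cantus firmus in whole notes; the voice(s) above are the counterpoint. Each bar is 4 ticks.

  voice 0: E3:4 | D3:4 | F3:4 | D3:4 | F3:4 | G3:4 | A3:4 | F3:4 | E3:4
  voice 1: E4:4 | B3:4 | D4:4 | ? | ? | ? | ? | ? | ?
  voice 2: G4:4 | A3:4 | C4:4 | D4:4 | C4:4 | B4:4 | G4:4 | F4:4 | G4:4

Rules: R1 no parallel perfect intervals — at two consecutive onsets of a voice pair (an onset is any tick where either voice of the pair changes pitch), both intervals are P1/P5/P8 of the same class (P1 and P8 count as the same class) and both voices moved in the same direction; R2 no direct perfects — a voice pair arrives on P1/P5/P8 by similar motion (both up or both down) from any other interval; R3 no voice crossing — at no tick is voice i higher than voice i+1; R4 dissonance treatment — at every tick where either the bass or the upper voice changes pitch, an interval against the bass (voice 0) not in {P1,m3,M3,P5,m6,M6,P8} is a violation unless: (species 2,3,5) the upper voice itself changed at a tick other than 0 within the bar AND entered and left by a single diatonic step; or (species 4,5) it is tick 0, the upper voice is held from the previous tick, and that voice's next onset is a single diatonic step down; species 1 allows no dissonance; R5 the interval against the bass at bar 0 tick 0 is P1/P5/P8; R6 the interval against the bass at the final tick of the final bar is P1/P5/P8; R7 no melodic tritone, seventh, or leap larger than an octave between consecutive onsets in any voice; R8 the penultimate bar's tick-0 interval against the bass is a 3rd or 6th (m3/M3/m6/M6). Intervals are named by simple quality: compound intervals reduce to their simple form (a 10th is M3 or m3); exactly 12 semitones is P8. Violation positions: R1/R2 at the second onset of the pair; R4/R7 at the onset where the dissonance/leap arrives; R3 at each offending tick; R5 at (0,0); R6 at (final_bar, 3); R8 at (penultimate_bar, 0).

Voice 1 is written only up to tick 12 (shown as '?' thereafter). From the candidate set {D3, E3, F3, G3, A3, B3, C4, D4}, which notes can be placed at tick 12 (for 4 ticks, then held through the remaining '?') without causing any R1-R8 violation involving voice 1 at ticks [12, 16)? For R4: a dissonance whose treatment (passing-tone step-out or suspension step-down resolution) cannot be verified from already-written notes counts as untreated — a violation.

{B3, D4, F3}

D3: violates R2
E3: violates R4,R7
F3: legal
G3: violates R4
A3: violates R2
B3: legal
C4: violates R4
D4: legal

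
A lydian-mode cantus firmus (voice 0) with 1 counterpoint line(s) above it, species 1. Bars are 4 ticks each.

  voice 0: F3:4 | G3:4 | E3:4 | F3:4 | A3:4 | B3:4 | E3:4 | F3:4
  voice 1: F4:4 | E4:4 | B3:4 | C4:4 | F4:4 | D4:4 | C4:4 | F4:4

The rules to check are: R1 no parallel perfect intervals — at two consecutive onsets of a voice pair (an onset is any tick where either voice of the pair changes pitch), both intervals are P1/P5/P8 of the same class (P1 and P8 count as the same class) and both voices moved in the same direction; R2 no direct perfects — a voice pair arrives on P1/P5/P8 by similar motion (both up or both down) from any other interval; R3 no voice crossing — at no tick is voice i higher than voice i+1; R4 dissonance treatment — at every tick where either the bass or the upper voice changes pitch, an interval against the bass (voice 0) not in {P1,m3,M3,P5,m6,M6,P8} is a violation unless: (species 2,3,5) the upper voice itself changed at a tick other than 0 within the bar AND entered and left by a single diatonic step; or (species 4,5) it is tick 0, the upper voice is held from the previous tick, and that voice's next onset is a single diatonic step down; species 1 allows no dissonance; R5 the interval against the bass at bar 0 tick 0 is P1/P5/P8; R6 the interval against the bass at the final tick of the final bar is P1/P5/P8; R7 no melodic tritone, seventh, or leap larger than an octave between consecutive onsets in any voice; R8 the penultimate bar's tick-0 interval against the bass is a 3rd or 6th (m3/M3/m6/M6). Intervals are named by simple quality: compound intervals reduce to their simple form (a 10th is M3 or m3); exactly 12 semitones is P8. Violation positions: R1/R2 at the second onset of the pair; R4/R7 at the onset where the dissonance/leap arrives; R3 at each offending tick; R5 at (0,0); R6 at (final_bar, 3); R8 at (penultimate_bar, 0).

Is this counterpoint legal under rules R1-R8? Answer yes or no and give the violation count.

No (3 violations)

bar 0: v0=F3 v1=F4 (P8)
bar 1: v0=G3 v1=E4 (M6)
bar 2: v0=E3 v1=B3 (P5)
bar 3: v0=F3 v1=C4 (P5)
bar 4: v0=A3 v1=F4 (m6)
bar 5: v0=B3 v1=D4 (m3)
bar 6: v0=E3 v1=C4 (m6)
bar 7: v0=F3 v1=F4 (P8)
  R2 @ bar2.0: G3/E4 M6 -> E3/B3 P5 similar
  R1 @ bar3.0: E3/B3 P5 -> F3/C4 P5 similar
  R2 @ bar7.0: E3/C4 m6 -> F3/F4 P8 similar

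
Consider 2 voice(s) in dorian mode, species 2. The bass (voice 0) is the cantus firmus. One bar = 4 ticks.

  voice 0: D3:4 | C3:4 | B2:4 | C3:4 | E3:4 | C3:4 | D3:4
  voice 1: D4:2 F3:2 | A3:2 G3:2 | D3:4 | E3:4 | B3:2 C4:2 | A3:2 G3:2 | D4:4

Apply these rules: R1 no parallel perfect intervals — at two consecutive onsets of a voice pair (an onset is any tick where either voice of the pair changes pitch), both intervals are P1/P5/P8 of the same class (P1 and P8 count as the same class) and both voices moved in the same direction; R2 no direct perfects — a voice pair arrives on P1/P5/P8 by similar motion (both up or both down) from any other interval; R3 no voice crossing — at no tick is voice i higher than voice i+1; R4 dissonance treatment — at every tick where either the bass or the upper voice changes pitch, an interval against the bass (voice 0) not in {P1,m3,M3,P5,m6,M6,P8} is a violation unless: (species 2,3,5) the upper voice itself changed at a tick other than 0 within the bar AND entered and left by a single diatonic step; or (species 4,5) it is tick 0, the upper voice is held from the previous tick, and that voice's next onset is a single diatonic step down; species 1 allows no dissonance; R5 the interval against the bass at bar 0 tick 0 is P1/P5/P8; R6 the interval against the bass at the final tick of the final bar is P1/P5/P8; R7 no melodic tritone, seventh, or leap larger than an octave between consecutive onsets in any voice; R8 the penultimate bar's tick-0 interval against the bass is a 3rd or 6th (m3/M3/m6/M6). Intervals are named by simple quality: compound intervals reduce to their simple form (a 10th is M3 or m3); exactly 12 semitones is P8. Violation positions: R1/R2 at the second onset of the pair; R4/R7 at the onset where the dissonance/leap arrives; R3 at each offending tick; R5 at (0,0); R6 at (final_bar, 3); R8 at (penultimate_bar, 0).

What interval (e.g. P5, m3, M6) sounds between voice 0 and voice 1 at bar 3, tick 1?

M3

voice 0=C3 voice 1=E3 -> M3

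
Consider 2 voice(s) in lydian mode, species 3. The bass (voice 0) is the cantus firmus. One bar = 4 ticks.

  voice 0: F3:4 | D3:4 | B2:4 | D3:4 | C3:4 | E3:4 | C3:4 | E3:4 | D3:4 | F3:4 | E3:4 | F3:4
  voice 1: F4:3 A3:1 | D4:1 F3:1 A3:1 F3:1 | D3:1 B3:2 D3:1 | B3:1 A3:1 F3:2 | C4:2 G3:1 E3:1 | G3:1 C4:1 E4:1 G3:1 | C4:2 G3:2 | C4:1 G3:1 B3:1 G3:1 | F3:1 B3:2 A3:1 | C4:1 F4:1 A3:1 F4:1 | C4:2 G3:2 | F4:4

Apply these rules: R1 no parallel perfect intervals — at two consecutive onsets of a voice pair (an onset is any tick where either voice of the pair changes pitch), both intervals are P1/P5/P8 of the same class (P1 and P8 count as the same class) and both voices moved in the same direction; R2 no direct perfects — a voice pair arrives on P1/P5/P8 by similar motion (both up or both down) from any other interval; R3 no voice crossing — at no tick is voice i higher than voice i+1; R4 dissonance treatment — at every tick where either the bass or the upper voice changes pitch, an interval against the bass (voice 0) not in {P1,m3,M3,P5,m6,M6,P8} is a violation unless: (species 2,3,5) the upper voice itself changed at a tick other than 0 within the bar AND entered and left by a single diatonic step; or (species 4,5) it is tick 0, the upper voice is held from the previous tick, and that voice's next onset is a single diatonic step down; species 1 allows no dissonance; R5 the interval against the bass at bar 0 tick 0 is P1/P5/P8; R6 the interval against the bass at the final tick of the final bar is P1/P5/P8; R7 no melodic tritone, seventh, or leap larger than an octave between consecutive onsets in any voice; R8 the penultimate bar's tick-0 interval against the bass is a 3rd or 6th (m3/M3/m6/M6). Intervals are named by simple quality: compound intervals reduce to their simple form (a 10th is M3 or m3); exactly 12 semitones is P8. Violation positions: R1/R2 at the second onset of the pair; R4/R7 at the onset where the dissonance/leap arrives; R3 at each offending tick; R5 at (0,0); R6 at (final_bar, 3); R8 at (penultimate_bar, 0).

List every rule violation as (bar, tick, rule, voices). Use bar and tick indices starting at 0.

(8, 1, R7, (1,))
(9, 0, R1, (0, 1))
(11, 0, R2, (0, 1))
(11, 0, R7, (1,))

bar 0: v0=F3 v1=F4 downbeat P8
bar 1: v0=D3 v1=D4 downbeat P8
bar 2: v0=B2 v1=D3 downbeat m3
bar 3: v0=D3 v1=B3 downbeat M6
bar 4: v0=C3 v1=C4 downbeat P8
bar 5: v0=E3 v1=G3 downbeat m3
bar 6: v0=C3 v1=C4 downbeat P8
bar 7: v0=E3 v1=C4 downbeat m6
bar 8: v0=D3 v1=F3 downbeat m3
bar 9: v0=F3 v1=C4 downbeat P5
bar 10: v0=E3 v1=C4 downbeat m6
bar 11: v0=F3 v1=F4 downbeat P8
  -> R7 @ bar 8 tick 1 v(1,): F3->B3 leap 6st
  -> R1 @ bar 9 tick 0 v(0, 1): D3/A3 P5 -> F3/C4 P5 similar
  -> R2 @ bar 11 tick 0 v(0, 1): E3/G3 m3 -> F3/F4 P8 similar
  -> R7 @ bar 11 tick 0 v(1,): G3->F4 leap 10st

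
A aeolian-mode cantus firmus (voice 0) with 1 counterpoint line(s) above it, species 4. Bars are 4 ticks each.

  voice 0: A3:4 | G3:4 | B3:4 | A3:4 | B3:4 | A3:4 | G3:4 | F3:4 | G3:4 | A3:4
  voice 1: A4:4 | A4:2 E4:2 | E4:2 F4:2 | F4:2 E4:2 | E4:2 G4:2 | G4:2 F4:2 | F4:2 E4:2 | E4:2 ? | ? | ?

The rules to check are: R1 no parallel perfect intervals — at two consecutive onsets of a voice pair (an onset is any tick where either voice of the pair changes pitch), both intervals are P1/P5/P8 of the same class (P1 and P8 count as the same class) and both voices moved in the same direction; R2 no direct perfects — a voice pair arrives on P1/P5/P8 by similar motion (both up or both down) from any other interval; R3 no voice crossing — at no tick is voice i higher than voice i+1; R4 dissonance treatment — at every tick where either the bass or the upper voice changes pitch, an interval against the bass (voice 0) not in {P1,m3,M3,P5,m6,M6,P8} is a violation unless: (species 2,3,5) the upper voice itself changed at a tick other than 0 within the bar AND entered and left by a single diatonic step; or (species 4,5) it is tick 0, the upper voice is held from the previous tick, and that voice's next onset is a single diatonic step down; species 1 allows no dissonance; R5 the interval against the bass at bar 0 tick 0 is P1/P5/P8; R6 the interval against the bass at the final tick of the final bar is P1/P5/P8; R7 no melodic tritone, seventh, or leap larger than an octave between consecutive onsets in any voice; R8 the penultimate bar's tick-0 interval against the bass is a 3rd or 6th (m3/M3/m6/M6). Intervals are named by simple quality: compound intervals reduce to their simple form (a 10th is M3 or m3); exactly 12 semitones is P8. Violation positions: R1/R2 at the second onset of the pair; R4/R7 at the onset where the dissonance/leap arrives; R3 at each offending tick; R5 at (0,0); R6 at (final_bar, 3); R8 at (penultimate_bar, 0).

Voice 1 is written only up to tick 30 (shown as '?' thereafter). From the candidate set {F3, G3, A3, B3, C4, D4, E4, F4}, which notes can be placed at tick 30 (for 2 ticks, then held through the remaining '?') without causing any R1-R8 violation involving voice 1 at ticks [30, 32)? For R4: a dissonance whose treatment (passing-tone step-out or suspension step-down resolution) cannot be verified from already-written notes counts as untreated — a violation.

{A3, C4, D4, E4, F4}

F3: violates R7
G3: violates R4
A3: legal
B3: violates R4
C4: legal
D4: legal
E4: legal
F4: legal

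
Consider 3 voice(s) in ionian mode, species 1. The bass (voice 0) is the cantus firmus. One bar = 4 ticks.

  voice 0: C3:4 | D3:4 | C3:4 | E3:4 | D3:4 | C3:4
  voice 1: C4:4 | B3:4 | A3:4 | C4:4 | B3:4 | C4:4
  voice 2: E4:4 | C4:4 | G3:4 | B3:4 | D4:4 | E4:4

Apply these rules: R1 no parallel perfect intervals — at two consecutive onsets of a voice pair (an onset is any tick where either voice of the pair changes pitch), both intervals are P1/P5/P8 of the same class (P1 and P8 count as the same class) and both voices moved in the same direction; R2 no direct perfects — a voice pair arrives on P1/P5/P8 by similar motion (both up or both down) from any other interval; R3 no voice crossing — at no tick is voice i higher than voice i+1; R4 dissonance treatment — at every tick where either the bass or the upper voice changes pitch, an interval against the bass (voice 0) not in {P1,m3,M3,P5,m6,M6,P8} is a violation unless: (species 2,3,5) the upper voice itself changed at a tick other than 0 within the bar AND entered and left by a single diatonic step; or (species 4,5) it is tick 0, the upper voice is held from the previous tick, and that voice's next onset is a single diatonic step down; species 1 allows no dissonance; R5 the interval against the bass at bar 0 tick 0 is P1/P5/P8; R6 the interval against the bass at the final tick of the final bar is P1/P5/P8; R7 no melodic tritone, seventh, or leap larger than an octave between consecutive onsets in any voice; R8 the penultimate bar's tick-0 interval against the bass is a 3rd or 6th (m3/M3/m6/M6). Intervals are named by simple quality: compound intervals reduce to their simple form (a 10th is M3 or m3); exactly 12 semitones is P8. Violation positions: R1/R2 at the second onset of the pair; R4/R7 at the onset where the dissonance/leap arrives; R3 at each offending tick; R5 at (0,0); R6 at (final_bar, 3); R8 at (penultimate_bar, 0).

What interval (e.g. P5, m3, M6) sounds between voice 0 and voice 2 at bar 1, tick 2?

voice 0=D3 voice 2=C4 -> m7

m7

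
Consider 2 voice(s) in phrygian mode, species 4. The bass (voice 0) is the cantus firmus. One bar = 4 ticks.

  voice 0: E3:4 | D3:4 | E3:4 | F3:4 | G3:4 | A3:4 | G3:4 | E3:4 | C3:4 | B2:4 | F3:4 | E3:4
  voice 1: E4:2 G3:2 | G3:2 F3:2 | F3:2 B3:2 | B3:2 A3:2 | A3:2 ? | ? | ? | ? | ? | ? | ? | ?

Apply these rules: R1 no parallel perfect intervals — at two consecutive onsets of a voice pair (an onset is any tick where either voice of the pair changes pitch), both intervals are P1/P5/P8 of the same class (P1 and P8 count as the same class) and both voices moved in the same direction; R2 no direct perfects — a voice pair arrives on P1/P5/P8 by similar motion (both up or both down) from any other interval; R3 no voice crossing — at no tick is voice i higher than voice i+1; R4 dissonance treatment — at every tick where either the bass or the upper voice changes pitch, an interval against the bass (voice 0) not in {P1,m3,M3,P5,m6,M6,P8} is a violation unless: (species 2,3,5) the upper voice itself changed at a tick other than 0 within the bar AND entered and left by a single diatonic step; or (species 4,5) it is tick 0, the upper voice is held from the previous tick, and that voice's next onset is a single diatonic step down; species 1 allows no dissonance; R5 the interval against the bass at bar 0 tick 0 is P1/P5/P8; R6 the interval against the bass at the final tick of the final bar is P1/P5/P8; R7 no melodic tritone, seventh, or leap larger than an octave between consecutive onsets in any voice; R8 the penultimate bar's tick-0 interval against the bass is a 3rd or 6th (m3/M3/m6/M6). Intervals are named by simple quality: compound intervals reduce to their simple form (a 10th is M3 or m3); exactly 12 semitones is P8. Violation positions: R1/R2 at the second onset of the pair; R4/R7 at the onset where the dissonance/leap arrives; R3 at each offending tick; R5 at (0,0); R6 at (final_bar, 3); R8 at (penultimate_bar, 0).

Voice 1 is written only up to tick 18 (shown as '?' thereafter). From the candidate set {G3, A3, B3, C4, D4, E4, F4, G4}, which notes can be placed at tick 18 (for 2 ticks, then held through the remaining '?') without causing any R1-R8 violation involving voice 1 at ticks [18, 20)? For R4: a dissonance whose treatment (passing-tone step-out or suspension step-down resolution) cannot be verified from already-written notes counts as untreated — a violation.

{A3, B3, D4, E4, G3}

G3: legal
A3: legal
B3: legal
C4: violates R4
D4: legal
E4: legal
F4: violates R4
G4: violates R7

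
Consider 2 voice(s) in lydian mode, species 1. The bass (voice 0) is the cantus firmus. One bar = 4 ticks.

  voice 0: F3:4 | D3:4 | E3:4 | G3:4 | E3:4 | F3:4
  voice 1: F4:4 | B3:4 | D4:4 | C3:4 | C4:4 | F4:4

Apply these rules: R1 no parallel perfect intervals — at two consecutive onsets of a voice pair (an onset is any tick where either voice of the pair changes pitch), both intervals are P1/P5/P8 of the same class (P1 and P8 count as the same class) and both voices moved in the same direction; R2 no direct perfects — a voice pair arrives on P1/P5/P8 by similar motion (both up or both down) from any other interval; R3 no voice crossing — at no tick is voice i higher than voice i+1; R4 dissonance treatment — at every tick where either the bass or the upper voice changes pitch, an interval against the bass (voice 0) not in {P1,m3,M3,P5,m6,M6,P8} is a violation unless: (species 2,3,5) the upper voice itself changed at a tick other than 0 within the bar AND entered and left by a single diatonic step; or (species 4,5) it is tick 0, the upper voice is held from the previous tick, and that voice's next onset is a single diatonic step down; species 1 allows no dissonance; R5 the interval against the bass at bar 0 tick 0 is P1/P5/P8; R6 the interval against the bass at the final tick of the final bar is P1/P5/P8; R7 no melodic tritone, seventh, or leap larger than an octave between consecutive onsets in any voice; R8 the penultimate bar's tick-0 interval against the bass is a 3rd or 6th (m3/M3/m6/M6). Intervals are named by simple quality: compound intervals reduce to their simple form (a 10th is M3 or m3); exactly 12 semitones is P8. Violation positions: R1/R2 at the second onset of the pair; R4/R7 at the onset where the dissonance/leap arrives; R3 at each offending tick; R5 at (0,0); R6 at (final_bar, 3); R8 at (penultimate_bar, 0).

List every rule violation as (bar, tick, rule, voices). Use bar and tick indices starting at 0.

(1, 0, R7, (1,))
(2, 0, R4, (0, 1))
(3, 0, R3, (0, 1))
(3, 0, R7, (1,))
(3, 1, R3, (0, 1))
(3, 2, R3, (0, 1))
(3, 3, R3, (0, 1))
(5, 0, R2, (0, 1))

bar 0: v0=F3 v1=F4 downbeat P8
bar 1: v0=D3 v1=B3 downbeat M6
bar 2: v0=E3 v1=D4 downbeat m7
bar 3: v0=G3 v1=C3 downbeat P5
bar 4: v0=E3 v1=C4 downbeat m6
bar 5: v0=F3 v1=F4 downbeat P8
  -> R7 @ bar 1 tick 0 v(1,): F4->B3 leap 6st
  -> R4 @ bar 2 tick 0 v(0, 1): E3/D4 m7 untreated
  -> R3 @ bar 3 tick 0 v(0, 1): G3 above C3
  -> R7 @ bar 3 tick 0 v(1,): D4->C3 leap 14st
  -> R3 @ bar 3 tick 1 v(0, 1): G3 above C3
  -> R3 @ bar 3 tick 2 v(0, 1): G3 above C3
  -> R3 @ bar 3 tick 3 v(0, 1): G3 above C3
  -> R2 @ bar 5 tick 0 v(0, 1): E3/C4 m6 -> F3/F4 P8 similar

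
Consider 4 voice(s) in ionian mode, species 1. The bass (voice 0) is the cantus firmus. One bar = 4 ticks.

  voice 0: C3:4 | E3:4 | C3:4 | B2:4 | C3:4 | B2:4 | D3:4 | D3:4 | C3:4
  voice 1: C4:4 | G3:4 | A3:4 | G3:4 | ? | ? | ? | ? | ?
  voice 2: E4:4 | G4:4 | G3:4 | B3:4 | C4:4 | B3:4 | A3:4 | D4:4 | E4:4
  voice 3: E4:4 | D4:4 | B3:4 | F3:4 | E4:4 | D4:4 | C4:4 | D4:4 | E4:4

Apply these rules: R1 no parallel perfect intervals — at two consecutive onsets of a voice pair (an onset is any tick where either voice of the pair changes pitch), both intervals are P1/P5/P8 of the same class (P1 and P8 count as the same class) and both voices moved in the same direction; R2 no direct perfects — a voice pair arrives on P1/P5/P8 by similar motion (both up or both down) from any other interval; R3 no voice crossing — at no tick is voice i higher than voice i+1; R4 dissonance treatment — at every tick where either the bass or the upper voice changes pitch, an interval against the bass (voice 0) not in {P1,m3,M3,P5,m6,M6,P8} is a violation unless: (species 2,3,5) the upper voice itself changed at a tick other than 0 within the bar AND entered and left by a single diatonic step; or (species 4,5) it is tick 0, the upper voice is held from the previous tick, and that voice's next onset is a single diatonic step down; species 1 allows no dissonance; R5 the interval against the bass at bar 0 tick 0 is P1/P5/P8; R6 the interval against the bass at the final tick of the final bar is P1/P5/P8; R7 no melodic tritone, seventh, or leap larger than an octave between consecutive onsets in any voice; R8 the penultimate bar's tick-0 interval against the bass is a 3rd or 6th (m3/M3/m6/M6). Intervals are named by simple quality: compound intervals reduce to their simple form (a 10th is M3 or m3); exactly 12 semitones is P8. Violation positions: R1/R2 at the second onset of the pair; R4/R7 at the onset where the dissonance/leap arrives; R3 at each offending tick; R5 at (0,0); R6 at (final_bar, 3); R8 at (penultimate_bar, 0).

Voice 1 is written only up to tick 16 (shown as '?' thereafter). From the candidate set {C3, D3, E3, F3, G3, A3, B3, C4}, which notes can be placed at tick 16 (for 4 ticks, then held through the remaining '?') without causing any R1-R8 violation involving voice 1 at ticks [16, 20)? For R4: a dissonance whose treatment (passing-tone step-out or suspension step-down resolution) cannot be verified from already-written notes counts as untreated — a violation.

C3: legal
D3: violates R4
E3: legal
F3: violates R4
G3: legal
A3: violates R2
B3: violates R4
C4: violates R2

{C3, E3, G3}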